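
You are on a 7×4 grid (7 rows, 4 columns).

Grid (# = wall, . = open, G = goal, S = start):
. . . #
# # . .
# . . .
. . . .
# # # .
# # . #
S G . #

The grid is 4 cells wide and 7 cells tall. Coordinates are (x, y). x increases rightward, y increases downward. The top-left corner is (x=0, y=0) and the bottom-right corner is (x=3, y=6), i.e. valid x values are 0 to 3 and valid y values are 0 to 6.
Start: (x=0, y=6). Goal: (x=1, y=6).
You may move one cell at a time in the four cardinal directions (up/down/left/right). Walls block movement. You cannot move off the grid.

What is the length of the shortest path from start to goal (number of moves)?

BFS from (x=0, y=6) until reaching (x=1, y=6):
  Distance 0: (x=0, y=6)
  Distance 1: (x=1, y=6)  <- goal reached here
One shortest path (1 moves): (x=0, y=6) -> (x=1, y=6)

Answer: Shortest path length: 1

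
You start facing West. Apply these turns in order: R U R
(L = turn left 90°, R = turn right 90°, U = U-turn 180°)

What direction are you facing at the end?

Start: West
  R (right (90° clockwise)) -> North
  U (U-turn (180°)) -> South
  R (right (90° clockwise)) -> West
Final: West

Answer: Final heading: West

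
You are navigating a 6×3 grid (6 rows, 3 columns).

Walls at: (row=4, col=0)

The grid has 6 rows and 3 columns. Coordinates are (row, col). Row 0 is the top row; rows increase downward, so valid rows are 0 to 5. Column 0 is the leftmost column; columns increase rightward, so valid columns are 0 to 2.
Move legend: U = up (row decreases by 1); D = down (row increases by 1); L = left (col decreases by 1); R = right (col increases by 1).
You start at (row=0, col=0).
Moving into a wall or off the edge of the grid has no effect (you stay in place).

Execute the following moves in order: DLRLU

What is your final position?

Start: (row=0, col=0)
  D (down): (row=0, col=0) -> (row=1, col=0)
  L (left): blocked, stay at (row=1, col=0)
  R (right): (row=1, col=0) -> (row=1, col=1)
  L (left): (row=1, col=1) -> (row=1, col=0)
  U (up): (row=1, col=0) -> (row=0, col=0)
Final: (row=0, col=0)

Answer: Final position: (row=0, col=0)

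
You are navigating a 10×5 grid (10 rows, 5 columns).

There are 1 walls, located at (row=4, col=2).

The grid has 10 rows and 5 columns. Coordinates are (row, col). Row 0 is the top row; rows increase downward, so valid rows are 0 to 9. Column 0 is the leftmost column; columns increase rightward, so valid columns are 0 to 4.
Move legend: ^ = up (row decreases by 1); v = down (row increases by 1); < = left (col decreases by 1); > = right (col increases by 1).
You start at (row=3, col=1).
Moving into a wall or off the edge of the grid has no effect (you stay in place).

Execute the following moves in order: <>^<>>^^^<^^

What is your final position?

Answer: Final position: (row=0, col=1)

Derivation:
Start: (row=3, col=1)
  < (left): (row=3, col=1) -> (row=3, col=0)
  > (right): (row=3, col=0) -> (row=3, col=1)
  ^ (up): (row=3, col=1) -> (row=2, col=1)
  < (left): (row=2, col=1) -> (row=2, col=0)
  > (right): (row=2, col=0) -> (row=2, col=1)
  > (right): (row=2, col=1) -> (row=2, col=2)
  ^ (up): (row=2, col=2) -> (row=1, col=2)
  ^ (up): (row=1, col=2) -> (row=0, col=2)
  ^ (up): blocked, stay at (row=0, col=2)
  < (left): (row=0, col=2) -> (row=0, col=1)
  ^ (up): blocked, stay at (row=0, col=1)
  ^ (up): blocked, stay at (row=0, col=1)
Final: (row=0, col=1)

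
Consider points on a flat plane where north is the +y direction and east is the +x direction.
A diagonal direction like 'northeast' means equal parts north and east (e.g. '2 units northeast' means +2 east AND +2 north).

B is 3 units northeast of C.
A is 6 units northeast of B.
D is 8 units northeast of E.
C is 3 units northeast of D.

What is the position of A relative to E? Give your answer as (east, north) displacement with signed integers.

Place E at the origin (east=0, north=0).
  D is 8 units northeast of E: delta (east=+8, north=+8); D at (east=8, north=8).
  C is 3 units northeast of D: delta (east=+3, north=+3); C at (east=11, north=11).
  B is 3 units northeast of C: delta (east=+3, north=+3); B at (east=14, north=14).
  A is 6 units northeast of B: delta (east=+6, north=+6); A at (east=20, north=20).
Therefore A relative to E: (east=20, north=20).

Answer: A is at (east=20, north=20) relative to E.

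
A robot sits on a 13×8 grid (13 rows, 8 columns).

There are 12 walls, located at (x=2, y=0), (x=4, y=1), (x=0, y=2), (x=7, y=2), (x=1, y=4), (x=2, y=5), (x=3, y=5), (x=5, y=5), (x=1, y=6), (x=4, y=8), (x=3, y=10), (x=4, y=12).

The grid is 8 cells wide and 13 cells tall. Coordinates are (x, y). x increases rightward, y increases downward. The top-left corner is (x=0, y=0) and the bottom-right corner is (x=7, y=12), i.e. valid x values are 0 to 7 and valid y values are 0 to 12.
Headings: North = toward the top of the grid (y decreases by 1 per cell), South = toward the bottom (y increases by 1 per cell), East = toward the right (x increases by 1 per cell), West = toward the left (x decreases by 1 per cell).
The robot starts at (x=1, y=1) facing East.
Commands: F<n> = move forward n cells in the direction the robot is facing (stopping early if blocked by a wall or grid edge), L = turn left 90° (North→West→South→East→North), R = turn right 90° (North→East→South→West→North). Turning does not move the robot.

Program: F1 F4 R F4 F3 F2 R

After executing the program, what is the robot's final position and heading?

Start: (x=1, y=1), facing East
  F1: move forward 1, now at (x=2, y=1)
  F4: move forward 1/4 (blocked), now at (x=3, y=1)
  R: turn right, now facing South
  F4: move forward 3/4 (blocked), now at (x=3, y=4)
  F3: move forward 0/3 (blocked), now at (x=3, y=4)
  F2: move forward 0/2 (blocked), now at (x=3, y=4)
  R: turn right, now facing West
Final: (x=3, y=4), facing West

Answer: Final position: (x=3, y=4), facing West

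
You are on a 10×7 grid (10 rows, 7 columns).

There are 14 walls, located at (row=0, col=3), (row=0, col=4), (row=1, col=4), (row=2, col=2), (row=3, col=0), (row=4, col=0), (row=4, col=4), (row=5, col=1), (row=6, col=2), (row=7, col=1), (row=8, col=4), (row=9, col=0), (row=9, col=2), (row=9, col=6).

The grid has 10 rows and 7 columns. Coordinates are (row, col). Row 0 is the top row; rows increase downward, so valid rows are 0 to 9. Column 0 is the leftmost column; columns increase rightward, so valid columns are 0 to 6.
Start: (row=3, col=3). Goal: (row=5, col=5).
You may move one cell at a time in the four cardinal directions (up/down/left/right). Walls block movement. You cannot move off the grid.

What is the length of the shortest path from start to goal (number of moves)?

BFS from (row=3, col=3) until reaching (row=5, col=5):
  Distance 0: (row=3, col=3)
  Distance 1: (row=2, col=3), (row=3, col=2), (row=3, col=4), (row=4, col=3)
  Distance 2: (row=1, col=3), (row=2, col=4), (row=3, col=1), (row=3, col=5), (row=4, col=2), (row=5, col=3)
  Distance 3: (row=1, col=2), (row=2, col=1), (row=2, col=5), (row=3, col=6), (row=4, col=1), (row=4, col=5), (row=5, col=2), (row=5, col=4), (row=6, col=3)
  Distance 4: (row=0, col=2), (row=1, col=1), (row=1, col=5), (row=2, col=0), (row=2, col=6), (row=4, col=6), (row=5, col=5), (row=6, col=4), (row=7, col=3)  <- goal reached here
One shortest path (4 moves): (row=3, col=3) -> (row=3, col=4) -> (row=3, col=5) -> (row=4, col=5) -> (row=5, col=5)

Answer: Shortest path length: 4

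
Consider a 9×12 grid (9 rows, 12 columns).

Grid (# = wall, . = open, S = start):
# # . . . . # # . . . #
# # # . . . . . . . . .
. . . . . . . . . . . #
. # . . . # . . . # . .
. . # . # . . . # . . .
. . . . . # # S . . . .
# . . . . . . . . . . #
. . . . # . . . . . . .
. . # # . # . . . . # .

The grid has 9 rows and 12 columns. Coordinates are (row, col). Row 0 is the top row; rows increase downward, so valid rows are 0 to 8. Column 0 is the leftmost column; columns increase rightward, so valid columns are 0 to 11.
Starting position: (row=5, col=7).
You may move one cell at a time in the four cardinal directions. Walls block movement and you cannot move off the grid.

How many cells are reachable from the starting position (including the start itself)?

Answer: Reachable cells: 83

Derivation:
BFS flood-fill from (row=5, col=7):
  Distance 0: (row=5, col=7)
  Distance 1: (row=4, col=7), (row=5, col=8), (row=6, col=7)
  Distance 2: (row=3, col=7), (row=4, col=6), (row=5, col=9), (row=6, col=6), (row=6, col=8), (row=7, col=7)
  Distance 3: (row=2, col=7), (row=3, col=6), (row=3, col=8), (row=4, col=5), (row=4, col=9), (row=5, col=10), (row=6, col=5), (row=6, col=9), (row=7, col=6), (row=7, col=8), (row=8, col=7)
  Distance 4: (row=1, col=7), (row=2, col=6), (row=2, col=8), (row=4, col=10), (row=5, col=11), (row=6, col=4), (row=6, col=10), (row=7, col=5), (row=7, col=9), (row=8, col=6), (row=8, col=8)
  Distance 5: (row=1, col=6), (row=1, col=8), (row=2, col=5), (row=2, col=9), (row=3, col=10), (row=4, col=11), (row=5, col=4), (row=6, col=3), (row=7, col=10), (row=8, col=9)
  Distance 6: (row=0, col=8), (row=1, col=5), (row=1, col=9), (row=2, col=4), (row=2, col=10), (row=3, col=11), (row=5, col=3), (row=6, col=2), (row=7, col=3), (row=7, col=11)
  Distance 7: (row=0, col=5), (row=0, col=9), (row=1, col=4), (row=1, col=10), (row=2, col=3), (row=3, col=4), (row=4, col=3), (row=5, col=2), (row=6, col=1), (row=7, col=2), (row=8, col=11)
  Distance 8: (row=0, col=4), (row=0, col=10), (row=1, col=3), (row=1, col=11), (row=2, col=2), (row=3, col=3), (row=5, col=1), (row=7, col=1)
  Distance 9: (row=0, col=3), (row=2, col=1), (row=3, col=2), (row=4, col=1), (row=5, col=0), (row=7, col=0), (row=8, col=1)
  Distance 10: (row=0, col=2), (row=2, col=0), (row=4, col=0), (row=8, col=0)
  Distance 11: (row=3, col=0)
Total reachable: 83 (grid has 84 open cells total)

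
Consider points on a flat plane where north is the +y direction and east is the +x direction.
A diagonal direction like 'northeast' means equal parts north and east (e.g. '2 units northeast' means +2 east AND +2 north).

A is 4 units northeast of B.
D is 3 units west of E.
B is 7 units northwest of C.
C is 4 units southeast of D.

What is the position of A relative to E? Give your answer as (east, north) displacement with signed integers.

Place E at the origin (east=0, north=0).
  D is 3 units west of E: delta (east=-3, north=+0); D at (east=-3, north=0).
  C is 4 units southeast of D: delta (east=+4, north=-4); C at (east=1, north=-4).
  B is 7 units northwest of C: delta (east=-7, north=+7); B at (east=-6, north=3).
  A is 4 units northeast of B: delta (east=+4, north=+4); A at (east=-2, north=7).
Therefore A relative to E: (east=-2, north=7).

Answer: A is at (east=-2, north=7) relative to E.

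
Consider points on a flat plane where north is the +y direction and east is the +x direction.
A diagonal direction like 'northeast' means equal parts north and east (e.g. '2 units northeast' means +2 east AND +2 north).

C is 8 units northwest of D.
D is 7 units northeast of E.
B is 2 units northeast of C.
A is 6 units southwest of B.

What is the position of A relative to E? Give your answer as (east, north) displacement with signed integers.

Place E at the origin (east=0, north=0).
  D is 7 units northeast of E: delta (east=+7, north=+7); D at (east=7, north=7).
  C is 8 units northwest of D: delta (east=-8, north=+8); C at (east=-1, north=15).
  B is 2 units northeast of C: delta (east=+2, north=+2); B at (east=1, north=17).
  A is 6 units southwest of B: delta (east=-6, north=-6); A at (east=-5, north=11).
Therefore A relative to E: (east=-5, north=11).

Answer: A is at (east=-5, north=11) relative to E.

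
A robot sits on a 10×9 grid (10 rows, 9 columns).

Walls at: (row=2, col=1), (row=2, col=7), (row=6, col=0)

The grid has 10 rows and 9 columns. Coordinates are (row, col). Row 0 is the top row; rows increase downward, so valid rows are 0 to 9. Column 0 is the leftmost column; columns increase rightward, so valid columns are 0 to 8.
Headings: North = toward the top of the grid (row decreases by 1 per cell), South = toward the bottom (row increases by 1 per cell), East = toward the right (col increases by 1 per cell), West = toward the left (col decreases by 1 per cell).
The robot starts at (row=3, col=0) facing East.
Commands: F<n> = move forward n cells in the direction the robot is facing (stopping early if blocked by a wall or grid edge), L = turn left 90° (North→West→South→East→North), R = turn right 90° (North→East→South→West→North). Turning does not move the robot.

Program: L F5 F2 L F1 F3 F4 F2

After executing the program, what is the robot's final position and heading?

Start: (row=3, col=0), facing East
  L: turn left, now facing North
  F5: move forward 3/5 (blocked), now at (row=0, col=0)
  F2: move forward 0/2 (blocked), now at (row=0, col=0)
  L: turn left, now facing West
  F1: move forward 0/1 (blocked), now at (row=0, col=0)
  F3: move forward 0/3 (blocked), now at (row=0, col=0)
  F4: move forward 0/4 (blocked), now at (row=0, col=0)
  F2: move forward 0/2 (blocked), now at (row=0, col=0)
Final: (row=0, col=0), facing West

Answer: Final position: (row=0, col=0), facing West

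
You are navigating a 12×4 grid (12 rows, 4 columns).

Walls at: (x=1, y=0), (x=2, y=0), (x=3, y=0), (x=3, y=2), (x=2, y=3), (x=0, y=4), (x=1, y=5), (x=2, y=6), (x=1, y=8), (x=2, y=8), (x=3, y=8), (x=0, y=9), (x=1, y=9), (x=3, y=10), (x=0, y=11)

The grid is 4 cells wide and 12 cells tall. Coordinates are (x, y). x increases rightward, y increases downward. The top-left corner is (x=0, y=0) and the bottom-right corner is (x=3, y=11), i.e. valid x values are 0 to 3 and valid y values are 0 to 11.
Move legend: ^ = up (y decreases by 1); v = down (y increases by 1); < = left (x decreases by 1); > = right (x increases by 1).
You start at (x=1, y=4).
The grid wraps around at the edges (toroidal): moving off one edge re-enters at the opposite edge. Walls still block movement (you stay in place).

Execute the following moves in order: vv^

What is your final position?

Answer: Final position: (x=1, y=3)

Derivation:
Start: (x=1, y=4)
  v (down): blocked, stay at (x=1, y=4)
  v (down): blocked, stay at (x=1, y=4)
  ^ (up): (x=1, y=4) -> (x=1, y=3)
Final: (x=1, y=3)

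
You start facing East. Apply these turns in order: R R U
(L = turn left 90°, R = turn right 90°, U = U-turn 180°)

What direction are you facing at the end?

Answer: Final heading: East

Derivation:
Start: East
  R (right (90° clockwise)) -> South
  R (right (90° clockwise)) -> West
  U (U-turn (180°)) -> East
Final: East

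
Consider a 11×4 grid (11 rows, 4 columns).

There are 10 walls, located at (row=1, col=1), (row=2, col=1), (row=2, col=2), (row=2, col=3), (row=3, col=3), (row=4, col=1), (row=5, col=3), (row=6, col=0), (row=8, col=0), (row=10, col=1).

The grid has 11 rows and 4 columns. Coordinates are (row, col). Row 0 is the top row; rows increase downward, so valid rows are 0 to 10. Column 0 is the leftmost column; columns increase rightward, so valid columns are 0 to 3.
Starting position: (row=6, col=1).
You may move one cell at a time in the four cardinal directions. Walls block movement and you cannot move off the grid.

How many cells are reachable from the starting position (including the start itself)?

Answer: Reachable cells: 34

Derivation:
BFS flood-fill from (row=6, col=1):
  Distance 0: (row=6, col=1)
  Distance 1: (row=5, col=1), (row=6, col=2), (row=7, col=1)
  Distance 2: (row=5, col=0), (row=5, col=2), (row=6, col=3), (row=7, col=0), (row=7, col=2), (row=8, col=1)
  Distance 3: (row=4, col=0), (row=4, col=2), (row=7, col=3), (row=8, col=2), (row=9, col=1)
  Distance 4: (row=3, col=0), (row=3, col=2), (row=4, col=3), (row=8, col=3), (row=9, col=0), (row=9, col=2)
  Distance 5: (row=2, col=0), (row=3, col=1), (row=9, col=3), (row=10, col=0), (row=10, col=2)
  Distance 6: (row=1, col=0), (row=10, col=3)
  Distance 7: (row=0, col=0)
  Distance 8: (row=0, col=1)
  Distance 9: (row=0, col=2)
  Distance 10: (row=0, col=3), (row=1, col=2)
  Distance 11: (row=1, col=3)
Total reachable: 34 (grid has 34 open cells total)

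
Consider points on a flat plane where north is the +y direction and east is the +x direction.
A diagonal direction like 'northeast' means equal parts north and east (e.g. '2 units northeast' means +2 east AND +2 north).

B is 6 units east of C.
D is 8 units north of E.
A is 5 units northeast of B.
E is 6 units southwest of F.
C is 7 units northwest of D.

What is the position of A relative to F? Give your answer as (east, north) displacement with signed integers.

Answer: A is at (east=-2, north=14) relative to F.

Derivation:
Place F at the origin (east=0, north=0).
  E is 6 units southwest of F: delta (east=-6, north=-6); E at (east=-6, north=-6).
  D is 8 units north of E: delta (east=+0, north=+8); D at (east=-6, north=2).
  C is 7 units northwest of D: delta (east=-7, north=+7); C at (east=-13, north=9).
  B is 6 units east of C: delta (east=+6, north=+0); B at (east=-7, north=9).
  A is 5 units northeast of B: delta (east=+5, north=+5); A at (east=-2, north=14).
Therefore A relative to F: (east=-2, north=14).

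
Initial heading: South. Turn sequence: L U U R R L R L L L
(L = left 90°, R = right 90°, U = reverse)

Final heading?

Start: South
  L (left (90° counter-clockwise)) -> East
  U (U-turn (180°)) -> West
  U (U-turn (180°)) -> East
  R (right (90° clockwise)) -> South
  R (right (90° clockwise)) -> West
  L (left (90° counter-clockwise)) -> South
  R (right (90° clockwise)) -> West
  L (left (90° counter-clockwise)) -> South
  L (left (90° counter-clockwise)) -> East
  L (left (90° counter-clockwise)) -> North
Final: North

Answer: Final heading: North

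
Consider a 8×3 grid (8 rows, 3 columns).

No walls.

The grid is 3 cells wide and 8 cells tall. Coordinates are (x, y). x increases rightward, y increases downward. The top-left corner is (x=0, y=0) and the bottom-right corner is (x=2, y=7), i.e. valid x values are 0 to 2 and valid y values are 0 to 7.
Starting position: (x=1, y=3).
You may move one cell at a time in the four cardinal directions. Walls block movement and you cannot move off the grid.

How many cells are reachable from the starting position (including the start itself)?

BFS flood-fill from (x=1, y=3):
  Distance 0: (x=1, y=3)
  Distance 1: (x=1, y=2), (x=0, y=3), (x=2, y=3), (x=1, y=4)
  Distance 2: (x=1, y=1), (x=0, y=2), (x=2, y=2), (x=0, y=4), (x=2, y=4), (x=1, y=5)
  Distance 3: (x=1, y=0), (x=0, y=1), (x=2, y=1), (x=0, y=5), (x=2, y=5), (x=1, y=6)
  Distance 4: (x=0, y=0), (x=2, y=0), (x=0, y=6), (x=2, y=6), (x=1, y=7)
  Distance 5: (x=0, y=7), (x=2, y=7)
Total reachable: 24 (grid has 24 open cells total)

Answer: Reachable cells: 24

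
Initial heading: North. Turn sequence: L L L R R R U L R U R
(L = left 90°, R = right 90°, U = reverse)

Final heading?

Answer: Final heading: East

Derivation:
Start: North
  L (left (90° counter-clockwise)) -> West
  L (left (90° counter-clockwise)) -> South
  L (left (90° counter-clockwise)) -> East
  R (right (90° clockwise)) -> South
  R (right (90° clockwise)) -> West
  R (right (90° clockwise)) -> North
  U (U-turn (180°)) -> South
  L (left (90° counter-clockwise)) -> East
  R (right (90° clockwise)) -> South
  U (U-turn (180°)) -> North
  R (right (90° clockwise)) -> East
Final: East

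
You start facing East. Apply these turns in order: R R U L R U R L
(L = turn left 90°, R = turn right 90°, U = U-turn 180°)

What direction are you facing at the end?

Start: East
  R (right (90° clockwise)) -> South
  R (right (90° clockwise)) -> West
  U (U-turn (180°)) -> East
  L (left (90° counter-clockwise)) -> North
  R (right (90° clockwise)) -> East
  U (U-turn (180°)) -> West
  R (right (90° clockwise)) -> North
  L (left (90° counter-clockwise)) -> West
Final: West

Answer: Final heading: West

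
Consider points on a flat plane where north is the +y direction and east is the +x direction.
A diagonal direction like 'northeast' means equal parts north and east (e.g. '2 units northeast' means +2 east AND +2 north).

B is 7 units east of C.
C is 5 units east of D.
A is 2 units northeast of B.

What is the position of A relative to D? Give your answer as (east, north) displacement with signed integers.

Place D at the origin (east=0, north=0).
  C is 5 units east of D: delta (east=+5, north=+0); C at (east=5, north=0).
  B is 7 units east of C: delta (east=+7, north=+0); B at (east=12, north=0).
  A is 2 units northeast of B: delta (east=+2, north=+2); A at (east=14, north=2).
Therefore A relative to D: (east=14, north=2).

Answer: A is at (east=14, north=2) relative to D.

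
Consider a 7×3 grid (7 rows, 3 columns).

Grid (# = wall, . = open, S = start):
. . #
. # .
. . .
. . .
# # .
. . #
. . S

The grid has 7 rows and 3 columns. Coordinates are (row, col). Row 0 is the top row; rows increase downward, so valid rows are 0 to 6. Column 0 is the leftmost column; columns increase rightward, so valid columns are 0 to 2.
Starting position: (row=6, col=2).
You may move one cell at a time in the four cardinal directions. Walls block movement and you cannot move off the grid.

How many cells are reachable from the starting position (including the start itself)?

BFS flood-fill from (row=6, col=2):
  Distance 0: (row=6, col=2)
  Distance 1: (row=6, col=1)
  Distance 2: (row=5, col=1), (row=6, col=0)
  Distance 3: (row=5, col=0)
Total reachable: 5 (grid has 16 open cells total)

Answer: Reachable cells: 5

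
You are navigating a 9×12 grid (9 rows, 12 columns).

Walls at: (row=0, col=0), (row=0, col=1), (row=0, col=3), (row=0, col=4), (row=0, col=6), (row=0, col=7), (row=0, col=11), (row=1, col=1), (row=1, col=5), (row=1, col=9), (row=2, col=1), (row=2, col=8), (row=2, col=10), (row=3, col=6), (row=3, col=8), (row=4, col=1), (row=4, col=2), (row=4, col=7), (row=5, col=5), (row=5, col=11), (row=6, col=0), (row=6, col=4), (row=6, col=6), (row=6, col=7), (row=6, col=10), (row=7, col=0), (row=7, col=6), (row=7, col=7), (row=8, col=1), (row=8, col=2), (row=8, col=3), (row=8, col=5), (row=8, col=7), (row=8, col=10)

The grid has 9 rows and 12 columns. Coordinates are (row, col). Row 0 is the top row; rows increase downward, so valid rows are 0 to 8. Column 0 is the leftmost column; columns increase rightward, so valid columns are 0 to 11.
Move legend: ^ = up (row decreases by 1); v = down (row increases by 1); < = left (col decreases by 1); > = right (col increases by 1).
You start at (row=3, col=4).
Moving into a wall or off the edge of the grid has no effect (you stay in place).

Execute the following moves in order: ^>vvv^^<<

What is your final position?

Start: (row=3, col=4)
  ^ (up): (row=3, col=4) -> (row=2, col=4)
  > (right): (row=2, col=4) -> (row=2, col=5)
  v (down): (row=2, col=5) -> (row=3, col=5)
  v (down): (row=3, col=5) -> (row=4, col=5)
  v (down): blocked, stay at (row=4, col=5)
  ^ (up): (row=4, col=5) -> (row=3, col=5)
  ^ (up): (row=3, col=5) -> (row=2, col=5)
  < (left): (row=2, col=5) -> (row=2, col=4)
  < (left): (row=2, col=4) -> (row=2, col=3)
Final: (row=2, col=3)

Answer: Final position: (row=2, col=3)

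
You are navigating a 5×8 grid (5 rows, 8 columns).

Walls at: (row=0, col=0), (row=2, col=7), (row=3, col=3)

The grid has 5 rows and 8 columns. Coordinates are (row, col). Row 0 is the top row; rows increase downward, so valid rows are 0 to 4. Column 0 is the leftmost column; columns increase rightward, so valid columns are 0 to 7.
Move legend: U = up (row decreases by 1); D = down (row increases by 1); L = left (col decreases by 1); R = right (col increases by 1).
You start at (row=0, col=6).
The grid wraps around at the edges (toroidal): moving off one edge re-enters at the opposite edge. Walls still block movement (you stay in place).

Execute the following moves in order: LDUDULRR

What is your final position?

Answer: Final position: (row=0, col=6)

Derivation:
Start: (row=0, col=6)
  L (left): (row=0, col=6) -> (row=0, col=5)
  D (down): (row=0, col=5) -> (row=1, col=5)
  U (up): (row=1, col=5) -> (row=0, col=5)
  D (down): (row=0, col=5) -> (row=1, col=5)
  U (up): (row=1, col=5) -> (row=0, col=5)
  L (left): (row=0, col=5) -> (row=0, col=4)
  R (right): (row=0, col=4) -> (row=0, col=5)
  R (right): (row=0, col=5) -> (row=0, col=6)
Final: (row=0, col=6)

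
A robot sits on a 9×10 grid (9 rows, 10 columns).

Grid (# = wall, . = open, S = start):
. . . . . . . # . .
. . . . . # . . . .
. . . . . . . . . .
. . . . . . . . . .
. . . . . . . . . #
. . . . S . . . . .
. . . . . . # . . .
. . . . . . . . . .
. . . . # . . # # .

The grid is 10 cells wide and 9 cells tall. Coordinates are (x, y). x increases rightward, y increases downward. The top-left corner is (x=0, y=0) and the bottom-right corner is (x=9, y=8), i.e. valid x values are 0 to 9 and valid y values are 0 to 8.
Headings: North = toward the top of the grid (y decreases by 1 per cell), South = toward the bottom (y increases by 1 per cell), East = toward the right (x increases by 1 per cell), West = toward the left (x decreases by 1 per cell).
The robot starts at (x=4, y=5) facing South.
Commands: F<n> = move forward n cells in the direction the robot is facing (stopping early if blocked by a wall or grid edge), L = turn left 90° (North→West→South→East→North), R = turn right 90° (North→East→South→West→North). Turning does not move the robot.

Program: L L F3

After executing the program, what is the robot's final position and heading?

Answer: Final position: (x=4, y=2), facing North

Derivation:
Start: (x=4, y=5), facing South
  L: turn left, now facing East
  L: turn left, now facing North
  F3: move forward 3, now at (x=4, y=2)
Final: (x=4, y=2), facing North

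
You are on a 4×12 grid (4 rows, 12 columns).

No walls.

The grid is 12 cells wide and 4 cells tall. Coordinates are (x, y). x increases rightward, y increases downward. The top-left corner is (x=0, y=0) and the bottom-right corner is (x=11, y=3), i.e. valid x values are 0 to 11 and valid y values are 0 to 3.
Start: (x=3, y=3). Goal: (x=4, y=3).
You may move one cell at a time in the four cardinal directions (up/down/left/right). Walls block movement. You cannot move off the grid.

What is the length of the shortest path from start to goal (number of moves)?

BFS from (x=3, y=3) until reaching (x=4, y=3):
  Distance 0: (x=3, y=3)
  Distance 1: (x=3, y=2), (x=2, y=3), (x=4, y=3)  <- goal reached here
One shortest path (1 moves): (x=3, y=3) -> (x=4, y=3)

Answer: Shortest path length: 1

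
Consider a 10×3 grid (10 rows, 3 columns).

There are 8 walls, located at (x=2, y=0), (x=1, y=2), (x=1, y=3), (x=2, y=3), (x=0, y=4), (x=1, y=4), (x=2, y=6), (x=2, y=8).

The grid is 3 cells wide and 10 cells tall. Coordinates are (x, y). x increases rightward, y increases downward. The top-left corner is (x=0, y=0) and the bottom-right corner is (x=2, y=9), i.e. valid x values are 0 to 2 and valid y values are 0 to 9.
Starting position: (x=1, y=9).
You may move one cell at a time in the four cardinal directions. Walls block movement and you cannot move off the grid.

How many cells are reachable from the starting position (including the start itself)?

BFS flood-fill from (x=1, y=9):
  Distance 0: (x=1, y=9)
  Distance 1: (x=1, y=8), (x=0, y=9), (x=2, y=9)
  Distance 2: (x=1, y=7), (x=0, y=8)
  Distance 3: (x=1, y=6), (x=0, y=7), (x=2, y=7)
  Distance 4: (x=1, y=5), (x=0, y=6)
  Distance 5: (x=0, y=5), (x=2, y=5)
  Distance 6: (x=2, y=4)
Total reachable: 14 (grid has 22 open cells total)

Answer: Reachable cells: 14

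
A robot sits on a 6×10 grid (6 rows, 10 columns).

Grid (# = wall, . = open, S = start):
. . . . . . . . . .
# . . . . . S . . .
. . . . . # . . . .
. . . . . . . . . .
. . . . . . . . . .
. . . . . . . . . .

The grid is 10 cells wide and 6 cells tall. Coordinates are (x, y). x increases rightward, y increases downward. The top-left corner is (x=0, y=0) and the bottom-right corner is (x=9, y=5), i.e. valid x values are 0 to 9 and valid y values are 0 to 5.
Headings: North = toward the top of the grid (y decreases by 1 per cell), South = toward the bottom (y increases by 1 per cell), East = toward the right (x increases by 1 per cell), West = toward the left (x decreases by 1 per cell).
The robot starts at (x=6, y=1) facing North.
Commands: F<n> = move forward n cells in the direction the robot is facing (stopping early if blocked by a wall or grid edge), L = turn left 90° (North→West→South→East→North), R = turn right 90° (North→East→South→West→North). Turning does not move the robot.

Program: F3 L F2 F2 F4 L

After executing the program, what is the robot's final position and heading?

Start: (x=6, y=1), facing North
  F3: move forward 1/3 (blocked), now at (x=6, y=0)
  L: turn left, now facing West
  F2: move forward 2, now at (x=4, y=0)
  F2: move forward 2, now at (x=2, y=0)
  F4: move forward 2/4 (blocked), now at (x=0, y=0)
  L: turn left, now facing South
Final: (x=0, y=0), facing South

Answer: Final position: (x=0, y=0), facing South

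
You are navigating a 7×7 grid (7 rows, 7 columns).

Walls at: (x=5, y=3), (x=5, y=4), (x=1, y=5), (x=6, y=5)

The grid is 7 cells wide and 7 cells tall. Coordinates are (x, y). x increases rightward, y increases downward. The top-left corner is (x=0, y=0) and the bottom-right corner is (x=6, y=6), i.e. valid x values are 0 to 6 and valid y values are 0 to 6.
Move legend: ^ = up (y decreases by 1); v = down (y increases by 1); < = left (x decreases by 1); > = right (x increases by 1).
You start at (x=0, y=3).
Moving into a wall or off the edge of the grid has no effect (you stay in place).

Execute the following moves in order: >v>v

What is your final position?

Answer: Final position: (x=2, y=5)

Derivation:
Start: (x=0, y=3)
  > (right): (x=0, y=3) -> (x=1, y=3)
  v (down): (x=1, y=3) -> (x=1, y=4)
  > (right): (x=1, y=4) -> (x=2, y=4)
  v (down): (x=2, y=4) -> (x=2, y=5)
Final: (x=2, y=5)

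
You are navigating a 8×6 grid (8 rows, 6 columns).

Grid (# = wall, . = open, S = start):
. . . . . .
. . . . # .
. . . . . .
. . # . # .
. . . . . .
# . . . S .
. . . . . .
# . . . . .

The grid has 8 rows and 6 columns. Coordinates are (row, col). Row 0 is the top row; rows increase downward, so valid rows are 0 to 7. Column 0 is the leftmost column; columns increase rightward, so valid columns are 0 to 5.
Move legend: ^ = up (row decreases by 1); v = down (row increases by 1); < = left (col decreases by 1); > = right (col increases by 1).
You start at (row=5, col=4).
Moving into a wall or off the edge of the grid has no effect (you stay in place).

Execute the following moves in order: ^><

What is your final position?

Answer: Final position: (row=4, col=4)

Derivation:
Start: (row=5, col=4)
  ^ (up): (row=5, col=4) -> (row=4, col=4)
  > (right): (row=4, col=4) -> (row=4, col=5)
  < (left): (row=4, col=5) -> (row=4, col=4)
Final: (row=4, col=4)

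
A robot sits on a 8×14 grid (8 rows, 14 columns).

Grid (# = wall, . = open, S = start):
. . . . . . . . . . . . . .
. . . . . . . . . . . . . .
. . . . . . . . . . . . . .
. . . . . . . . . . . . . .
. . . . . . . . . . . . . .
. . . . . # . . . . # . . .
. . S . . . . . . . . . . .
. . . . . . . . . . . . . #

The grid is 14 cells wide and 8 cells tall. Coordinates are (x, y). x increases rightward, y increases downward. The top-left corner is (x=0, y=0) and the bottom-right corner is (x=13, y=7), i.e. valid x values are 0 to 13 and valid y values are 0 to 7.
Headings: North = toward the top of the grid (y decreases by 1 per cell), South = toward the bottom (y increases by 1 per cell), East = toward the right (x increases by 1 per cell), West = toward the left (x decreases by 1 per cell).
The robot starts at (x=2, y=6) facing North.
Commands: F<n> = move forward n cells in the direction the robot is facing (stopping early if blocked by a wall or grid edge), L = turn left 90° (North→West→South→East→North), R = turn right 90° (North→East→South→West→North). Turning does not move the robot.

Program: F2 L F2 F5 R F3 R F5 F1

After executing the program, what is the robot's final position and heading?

Answer: Final position: (x=6, y=1), facing East

Derivation:
Start: (x=2, y=6), facing North
  F2: move forward 2, now at (x=2, y=4)
  L: turn left, now facing West
  F2: move forward 2, now at (x=0, y=4)
  F5: move forward 0/5 (blocked), now at (x=0, y=4)
  R: turn right, now facing North
  F3: move forward 3, now at (x=0, y=1)
  R: turn right, now facing East
  F5: move forward 5, now at (x=5, y=1)
  F1: move forward 1, now at (x=6, y=1)
Final: (x=6, y=1), facing East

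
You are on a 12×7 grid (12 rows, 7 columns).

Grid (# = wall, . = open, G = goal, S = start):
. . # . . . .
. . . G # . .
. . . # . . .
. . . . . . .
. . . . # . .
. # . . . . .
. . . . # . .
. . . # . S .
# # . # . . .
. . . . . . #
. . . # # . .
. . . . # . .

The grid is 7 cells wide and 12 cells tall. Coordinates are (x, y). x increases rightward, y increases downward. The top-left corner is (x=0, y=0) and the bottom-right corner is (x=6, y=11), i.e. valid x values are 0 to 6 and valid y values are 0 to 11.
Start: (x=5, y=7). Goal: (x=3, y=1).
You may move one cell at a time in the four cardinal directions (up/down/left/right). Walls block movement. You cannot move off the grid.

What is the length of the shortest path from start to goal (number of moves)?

Answer: Shortest path length: 10

Derivation:
BFS from (x=5, y=7) until reaching (x=3, y=1):
  Distance 0: (x=5, y=7)
  Distance 1: (x=5, y=6), (x=4, y=7), (x=6, y=7), (x=5, y=8)
  Distance 2: (x=5, y=5), (x=6, y=6), (x=4, y=8), (x=6, y=8), (x=5, y=9)
  Distance 3: (x=5, y=4), (x=4, y=5), (x=6, y=5), (x=4, y=9), (x=5, y=10)
  Distance 4: (x=5, y=3), (x=6, y=4), (x=3, y=5), (x=3, y=9), (x=6, y=10), (x=5, y=11)
  Distance 5: (x=5, y=2), (x=4, y=3), (x=6, y=3), (x=3, y=4), (x=2, y=5), (x=3, y=6), (x=2, y=9), (x=6, y=11)
  Distance 6: (x=5, y=1), (x=4, y=2), (x=6, y=2), (x=3, y=3), (x=2, y=4), (x=2, y=6), (x=2, y=8), (x=1, y=9), (x=2, y=10)
  Distance 7: (x=5, y=0), (x=6, y=1), (x=2, y=3), (x=1, y=4), (x=1, y=6), (x=2, y=7), (x=0, y=9), (x=1, y=10), (x=2, y=11)
  Distance 8: (x=4, y=0), (x=6, y=0), (x=2, y=2), (x=1, y=3), (x=0, y=4), (x=0, y=6), (x=1, y=7), (x=0, y=10), (x=1, y=11), (x=3, y=11)
  Distance 9: (x=3, y=0), (x=2, y=1), (x=1, y=2), (x=0, y=3), (x=0, y=5), (x=0, y=7), (x=0, y=11)
  Distance 10: (x=1, y=1), (x=3, y=1), (x=0, y=2)  <- goal reached here
One shortest path (10 moves): (x=5, y=7) -> (x=5, y=6) -> (x=5, y=5) -> (x=5, y=4) -> (x=5, y=3) -> (x=5, y=2) -> (x=5, y=1) -> (x=5, y=0) -> (x=4, y=0) -> (x=3, y=0) -> (x=3, y=1)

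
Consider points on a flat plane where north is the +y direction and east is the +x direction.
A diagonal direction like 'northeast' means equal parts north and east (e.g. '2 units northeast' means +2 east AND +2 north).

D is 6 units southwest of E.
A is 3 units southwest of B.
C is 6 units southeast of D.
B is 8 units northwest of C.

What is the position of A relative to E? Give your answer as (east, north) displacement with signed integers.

Place E at the origin (east=0, north=0).
  D is 6 units southwest of E: delta (east=-6, north=-6); D at (east=-6, north=-6).
  C is 6 units southeast of D: delta (east=+6, north=-6); C at (east=0, north=-12).
  B is 8 units northwest of C: delta (east=-8, north=+8); B at (east=-8, north=-4).
  A is 3 units southwest of B: delta (east=-3, north=-3); A at (east=-11, north=-7).
Therefore A relative to E: (east=-11, north=-7).

Answer: A is at (east=-11, north=-7) relative to E.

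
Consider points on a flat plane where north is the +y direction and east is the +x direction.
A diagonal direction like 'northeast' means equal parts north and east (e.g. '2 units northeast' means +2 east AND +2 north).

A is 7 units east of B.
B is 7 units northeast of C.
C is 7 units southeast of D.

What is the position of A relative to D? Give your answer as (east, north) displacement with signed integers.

Place D at the origin (east=0, north=0).
  C is 7 units southeast of D: delta (east=+7, north=-7); C at (east=7, north=-7).
  B is 7 units northeast of C: delta (east=+7, north=+7); B at (east=14, north=0).
  A is 7 units east of B: delta (east=+7, north=+0); A at (east=21, north=0).
Therefore A relative to D: (east=21, north=0).

Answer: A is at (east=21, north=0) relative to D.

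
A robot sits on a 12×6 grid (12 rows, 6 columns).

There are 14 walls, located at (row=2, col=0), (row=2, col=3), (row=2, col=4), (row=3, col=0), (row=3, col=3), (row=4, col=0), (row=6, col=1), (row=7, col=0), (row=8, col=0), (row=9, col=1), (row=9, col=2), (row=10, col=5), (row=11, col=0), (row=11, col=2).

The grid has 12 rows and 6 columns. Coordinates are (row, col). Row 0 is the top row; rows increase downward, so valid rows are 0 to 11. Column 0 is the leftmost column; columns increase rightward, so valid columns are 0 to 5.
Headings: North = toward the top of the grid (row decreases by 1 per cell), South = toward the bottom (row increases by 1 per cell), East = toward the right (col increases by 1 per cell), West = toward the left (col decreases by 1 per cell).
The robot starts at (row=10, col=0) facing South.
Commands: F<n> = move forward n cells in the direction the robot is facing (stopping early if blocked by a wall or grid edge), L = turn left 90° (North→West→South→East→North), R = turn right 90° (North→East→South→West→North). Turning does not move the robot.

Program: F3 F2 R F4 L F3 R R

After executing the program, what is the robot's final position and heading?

Start: (row=10, col=0), facing South
  F3: move forward 0/3 (blocked), now at (row=10, col=0)
  F2: move forward 0/2 (blocked), now at (row=10, col=0)
  R: turn right, now facing West
  F4: move forward 0/4 (blocked), now at (row=10, col=0)
  L: turn left, now facing South
  F3: move forward 0/3 (blocked), now at (row=10, col=0)
  R: turn right, now facing West
  R: turn right, now facing North
Final: (row=10, col=0), facing North

Answer: Final position: (row=10, col=0), facing North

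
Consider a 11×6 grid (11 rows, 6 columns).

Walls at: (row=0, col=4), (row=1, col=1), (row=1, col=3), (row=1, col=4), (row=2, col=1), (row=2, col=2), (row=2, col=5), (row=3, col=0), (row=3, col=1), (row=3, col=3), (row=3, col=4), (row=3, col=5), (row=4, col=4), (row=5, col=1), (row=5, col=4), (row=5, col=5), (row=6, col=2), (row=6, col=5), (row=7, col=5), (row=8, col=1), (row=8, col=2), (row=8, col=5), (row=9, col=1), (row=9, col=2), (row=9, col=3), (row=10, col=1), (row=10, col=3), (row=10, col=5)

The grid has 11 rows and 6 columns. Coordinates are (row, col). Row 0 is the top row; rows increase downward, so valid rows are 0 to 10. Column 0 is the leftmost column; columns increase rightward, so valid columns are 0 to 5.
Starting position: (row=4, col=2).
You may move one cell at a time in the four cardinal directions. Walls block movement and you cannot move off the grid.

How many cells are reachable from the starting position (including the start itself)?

BFS flood-fill from (row=4, col=2):
  Distance 0: (row=4, col=2)
  Distance 1: (row=3, col=2), (row=4, col=1), (row=4, col=3), (row=5, col=2)
  Distance 2: (row=4, col=0), (row=5, col=3)
  Distance 3: (row=5, col=0), (row=6, col=3)
  Distance 4: (row=6, col=0), (row=6, col=4), (row=7, col=3)
  Distance 5: (row=6, col=1), (row=7, col=0), (row=7, col=2), (row=7, col=4), (row=8, col=3)
  Distance 6: (row=7, col=1), (row=8, col=0), (row=8, col=4)
  Distance 7: (row=9, col=0), (row=9, col=4)
  Distance 8: (row=9, col=5), (row=10, col=0), (row=10, col=4)
Total reachable: 25 (grid has 38 open cells total)

Answer: Reachable cells: 25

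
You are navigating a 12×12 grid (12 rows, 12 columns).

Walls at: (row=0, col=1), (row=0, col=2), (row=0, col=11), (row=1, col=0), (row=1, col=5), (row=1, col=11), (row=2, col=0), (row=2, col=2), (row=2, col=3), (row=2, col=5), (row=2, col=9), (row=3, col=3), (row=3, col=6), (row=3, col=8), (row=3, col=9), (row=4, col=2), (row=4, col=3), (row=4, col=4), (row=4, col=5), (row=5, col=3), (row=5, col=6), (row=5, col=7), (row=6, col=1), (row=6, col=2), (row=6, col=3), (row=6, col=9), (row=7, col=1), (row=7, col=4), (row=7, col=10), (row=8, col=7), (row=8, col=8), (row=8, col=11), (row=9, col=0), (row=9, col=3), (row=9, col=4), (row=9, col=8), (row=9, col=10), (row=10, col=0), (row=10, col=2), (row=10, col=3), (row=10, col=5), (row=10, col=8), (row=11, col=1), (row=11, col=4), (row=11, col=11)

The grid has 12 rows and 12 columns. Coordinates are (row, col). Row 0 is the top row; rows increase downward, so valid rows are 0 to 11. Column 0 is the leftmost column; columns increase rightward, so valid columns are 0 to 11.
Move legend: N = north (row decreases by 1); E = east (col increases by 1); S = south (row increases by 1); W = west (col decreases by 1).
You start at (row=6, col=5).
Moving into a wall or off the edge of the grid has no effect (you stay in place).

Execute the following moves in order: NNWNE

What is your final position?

Answer: Final position: (row=5, col=5)

Derivation:
Start: (row=6, col=5)
  N (north): (row=6, col=5) -> (row=5, col=5)
  N (north): blocked, stay at (row=5, col=5)
  W (west): (row=5, col=5) -> (row=5, col=4)
  N (north): blocked, stay at (row=5, col=4)
  E (east): (row=5, col=4) -> (row=5, col=5)
Final: (row=5, col=5)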